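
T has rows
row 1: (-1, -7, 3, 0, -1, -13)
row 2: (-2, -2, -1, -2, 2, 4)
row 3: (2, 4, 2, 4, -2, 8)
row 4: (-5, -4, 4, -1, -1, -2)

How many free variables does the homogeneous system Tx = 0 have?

2

Row reduce to echelon form.
R2 ← R2 − (2)·R1: [0, 12, -7, -2, 4, 30]
R3 ← R3 + (2)·R1: [0, -10, 8, 4, -4, -18]
R4 ← R4 − (5)·R1: [0, 31, -11, -1, 4, 63]
R3 ← R3 + (5/6)·R2: [0, 0, 13/6, 7/3, -2/3, 7]
R4 ← R4 − (31/12)·R2: [0, 0, 85/12, 25/6, -19/3, -29/2]
R4 ← R4 − (85/26)·R3: [0, 0, 0, -45/13, -54/13, -486/13]
4 nonzero rows, so rank(T) = 4.
T has 6 columns; by rank–nullity, nullity = 6 − 4 = 2.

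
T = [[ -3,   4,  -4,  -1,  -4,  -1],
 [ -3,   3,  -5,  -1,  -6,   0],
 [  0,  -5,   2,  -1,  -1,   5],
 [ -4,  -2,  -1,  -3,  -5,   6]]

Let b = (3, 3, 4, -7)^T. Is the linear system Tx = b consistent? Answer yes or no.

no

Row reduce the augmented matrix [T | b].
R2 ← R2 − R1: [0, -1, -1, 0, -2, 1, 0]
R4 ← R4 − (4/3)·R1: [0, -22/3, 13/3, -5/3, 1/3, 22/3, -11]
R3 ← R3 − (5)·R2: [0, 0, 7, -1, 9, 0, 4]
R4 ← R4 − (22/3)·R2: [0, 0, 35/3, -5/3, 15, 0, -11]
R4 ← R4 − (5/3)·R3: [0, 0, 0, 0, 0, 0, -53/3]
The echelon form has 4 nonzero rows; the last pivot sits in the augmented column, so rank(T) = 3 but rank([T|b]) = 4.
Since the ranks differ, the system is inconsistent.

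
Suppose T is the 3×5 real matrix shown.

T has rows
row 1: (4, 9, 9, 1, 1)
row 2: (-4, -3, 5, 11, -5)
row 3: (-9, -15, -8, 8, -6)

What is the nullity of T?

2

Row reduce to echelon form.
R2 ← R2 + R1: [0, 6, 14, 12, -4]
R3 ← R3 + (9/4)·R1: [0, 21/4, 49/4, 41/4, -15/4]
R3 ← R3 − (7/8)·R2: [0, 0, 0, -1/4, -1/4]
3 nonzero rows, so rank(T) = 3.
T has 5 columns; by rank–nullity, nullity = 5 − 3 = 2.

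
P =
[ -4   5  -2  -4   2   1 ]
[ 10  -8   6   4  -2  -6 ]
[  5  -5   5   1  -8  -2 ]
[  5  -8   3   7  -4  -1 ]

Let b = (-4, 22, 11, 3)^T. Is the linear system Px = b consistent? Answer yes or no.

yes

Row reduce the augmented matrix [P | b].
R2 ← R2 + (5/2)·R1: [0, 9/2, 1, -6, 3, -7/2, 12]
R3 ← R3 + (5/4)·R1: [0, 5/4, 5/2, -4, -11/2, -3/4, 6]
R4 ← R4 + (5/4)·R1: [0, -7/4, 1/2, 2, -3/2, 1/4, -2]
R3 ← R3 − (5/18)·R2: [0, 0, 20/9, -7/3, -19/3, 2/9, 8/3]
R4 ← R4 + (7/18)·R2: [0, 0, 8/9, -1/3, -1/3, -10/9, 8/3]
R4 ← R4 − (2/5)·R3: [0, 0, 0, 3/5, 11/5, -6/5, 8/5]
The echelon form has 4 nonzero rows, and every pivot lies in the first 6 columns, so rank(P) = rank([P|b]) = 4.
The system is consistent.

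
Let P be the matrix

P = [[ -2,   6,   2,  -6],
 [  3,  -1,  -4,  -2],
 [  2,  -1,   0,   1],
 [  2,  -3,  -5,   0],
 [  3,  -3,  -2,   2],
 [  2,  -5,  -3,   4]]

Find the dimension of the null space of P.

Row reduce to echelon form.
R2 ← R2 + (3/2)·R1: [0, 8, -1, -11]
R3 ← R3 + R1: [0, 5, 2, -5]
R4 ← R4 + R1: [0, 3, -3, -6]
R5 ← R5 + (3/2)·R1: [0, 6, 1, -7]
R6 ← R6 + R1: [0, 1, -1, -2]
R3 ← R3 − (5/8)·R2: [0, 0, 21/8, 15/8]
R4 ← R4 − (3/8)·R2: [0, 0, -21/8, -15/8]
R5 ← R5 − (3/4)·R2: [0, 0, 7/4, 5/4]
R6 ← R6 − (1/8)·R2: [0, 0, -7/8, -5/8]
R4 ← R4 + R3: [0, 0, 0, 0]
R5 ← R5 − (2/3)·R3: [0, 0, 0, 0]
R6 ← R6 + (1/3)·R3: [0, 0, 0, 0]
3 nonzero rows, so rank(P) = 3.
P has 4 columns; by rank–nullity, nullity = 4 − 3 = 1.

1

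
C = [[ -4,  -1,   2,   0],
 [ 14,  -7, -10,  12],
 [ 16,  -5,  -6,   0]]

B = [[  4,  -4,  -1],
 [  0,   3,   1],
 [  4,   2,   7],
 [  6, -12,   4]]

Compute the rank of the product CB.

First compute CB:
[[ -8,  17,  17],
 [ 88, -241, -43],
 [ 40, -91, -63]]
Now row reduce the product.
R2 ← R2 + (11)·R1: [0, -54, 144]
R3 ← R3 + (5)·R1: [0, -6, 22]
R3 ← R3 − (1/9)·R2: [0, 0, 6]
3 nonzero rows, so rank(CB) = 3.

3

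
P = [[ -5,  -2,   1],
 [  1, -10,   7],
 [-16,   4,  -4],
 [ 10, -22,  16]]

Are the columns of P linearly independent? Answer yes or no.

Row reduce P to echelon form.
R2 ← R2 + (1/5)·R1: [0, -52/5, 36/5]
R3 ← R3 − (16/5)·R1: [0, 52/5, -36/5]
R4 ← R4 + (2)·R1: [0, -26, 18]
R3 ← R3 + R2: [0, 0, 0]
R4 ← R4 − (5/2)·R2: [0, 0, 0]
2 pivots among 3 columns.
Only 2 < 3 pivot columns, so the columns are linearly dependent.

no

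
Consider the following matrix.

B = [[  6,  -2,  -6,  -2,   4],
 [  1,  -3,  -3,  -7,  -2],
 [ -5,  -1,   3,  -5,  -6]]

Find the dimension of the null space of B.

3

Row reduce to echelon form.
R2 ← R2 − (1/6)·R1: [0, -8/3, -2, -20/3, -8/3]
R3 ← R3 + (5/6)·R1: [0, -8/3, -2, -20/3, -8/3]
R3 ← R3 − R2: [0, 0, 0, 0, 0]
2 nonzero rows, so rank(B) = 2.
B has 5 columns; by rank–nullity, nullity = 5 − 2 = 3.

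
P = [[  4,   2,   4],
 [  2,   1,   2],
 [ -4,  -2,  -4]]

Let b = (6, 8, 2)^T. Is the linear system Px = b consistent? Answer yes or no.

no

Row reduce the augmented matrix [P | b].
R2 ← R2 − (1/2)·R1: [0, 0, 0, 5]
R3 ← R3 + R1: [0, 0, 0, 8]
R3 ← R3 − (8/5)·R2: [0, 0, 0, 0]
The echelon form has 2 nonzero rows; the last pivot sits in the augmented column, so rank(P) = 1 but rank([P|b]) = 2.
Since the ranks differ, the system is inconsistent.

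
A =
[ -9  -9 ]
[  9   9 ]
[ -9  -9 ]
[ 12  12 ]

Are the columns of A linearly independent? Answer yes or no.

no

Row reduce A to echelon form.
R2 ← R2 + R1: [0, 0]
R3 ← R3 − R1: [0, 0]
R4 ← R4 + (4/3)·R1: [0, 0]
1 pivot among 2 columns.
Only 1 < 2 pivot columns, so the columns are linearly dependent.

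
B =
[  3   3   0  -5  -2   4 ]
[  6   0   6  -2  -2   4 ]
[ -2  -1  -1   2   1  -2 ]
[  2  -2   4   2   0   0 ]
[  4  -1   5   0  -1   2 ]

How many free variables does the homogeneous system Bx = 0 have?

Row reduce to echelon form.
R2 ← R2 − (2)·R1: [0, -6, 6, 8, 2, -4]
R3 ← R3 + (2/3)·R1: [0, 1, -1, -4/3, -1/3, 2/3]
R4 ← R4 − (2/3)·R1: [0, -4, 4, 16/3, 4/3, -8/3]
R5 ← R5 − (4/3)·R1: [0, -5, 5, 20/3, 5/3, -10/3]
R3 ← R3 + (1/6)·R2: [0, 0, 0, 0, 0, 0]
R4 ← R4 − (2/3)·R2: [0, 0, 0, 0, 0, 0]
R5 ← R5 − (5/6)·R2: [0, 0, 0, 0, 0, 0]
2 nonzero rows, so rank(B) = 2.
B has 6 columns; by rank–nullity, nullity = 6 − 2 = 4.

4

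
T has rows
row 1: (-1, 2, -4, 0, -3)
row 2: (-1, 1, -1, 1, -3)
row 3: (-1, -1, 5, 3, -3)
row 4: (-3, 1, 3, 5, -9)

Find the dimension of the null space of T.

3

Row reduce to echelon form.
R2 ← R2 − R1: [0, -1, 3, 1, 0]
R3 ← R3 − R1: [0, -3, 9, 3, 0]
R4 ← R4 − (3)·R1: [0, -5, 15, 5, 0]
R3 ← R3 − (3)·R2: [0, 0, 0, 0, 0]
R4 ← R4 − (5)·R2: [0, 0, 0, 0, 0]
2 nonzero rows, so rank(T) = 2.
T has 5 columns; by rank–nullity, nullity = 5 − 2 = 3.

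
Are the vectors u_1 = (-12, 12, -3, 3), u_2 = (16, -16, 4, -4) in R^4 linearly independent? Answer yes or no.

no

Form the matrix with these vectors as rows and row reduce.
R2 ← R2 + (4/3)·R1: [0, 0, 0, 0]
1 nonzero row, so the 2 vectors span a space of dimension 1.
Since 1 < 2, the vectors are linearly dependent.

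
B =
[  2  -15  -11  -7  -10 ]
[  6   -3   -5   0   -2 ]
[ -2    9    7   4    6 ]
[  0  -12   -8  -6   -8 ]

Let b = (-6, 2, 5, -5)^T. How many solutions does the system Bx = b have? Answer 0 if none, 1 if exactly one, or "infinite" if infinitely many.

0

Row reduce the augmented matrix [B | b].
R2 ← R2 − (3)·R1: [0, 42, 28, 21, 28, 20]
R3 ← R3 + R1: [0, -6, -4, -3, -4, -1]
R3 ← R3 + (1/7)·R2: [0, 0, 0, 0, 0, 13/7]
R4 ← R4 + (2/7)·R2: [0, 0, 0, 0, 0, 5/7]
R4 ← R4 − (5/13)·R3: [0, 0, 0, 0, 0, 0]
The echelon form has 3 nonzero rows; the last pivot sits in the augmented column, so rank(B) = 2 but rank([B|b]) = 3.
Since the ranks differ, the system is inconsistent.
It has no solutions.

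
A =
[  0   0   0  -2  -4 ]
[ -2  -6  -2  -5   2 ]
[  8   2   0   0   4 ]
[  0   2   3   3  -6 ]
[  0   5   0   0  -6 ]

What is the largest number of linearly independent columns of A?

4

Row reduce to echelon form.
Swap R1 ↔ R2
R3 ← R3 + (4)·R1: [0, -22, -8, -20, 12]
Swap R2 ↔ R3
R4 ← R4 + (1/11)·R2: [0, 0, 25/11, 13/11, -54/11]
R5 ← R5 + (5/22)·R2: [0, 0, -20/11, -50/11, -36/11]
Swap R3 ↔ R4
R5 ← R5 + (4/5)·R3: [0, 0, 0, -18/5, -36/5]
R5 ← R5 − (9/5)·R4: [0, 0, 0, 0, 0]
Echelon form has 4 nonzero rows, so rank(A) = 4.
The rank gives the maximum number of linearly independent columns: 4.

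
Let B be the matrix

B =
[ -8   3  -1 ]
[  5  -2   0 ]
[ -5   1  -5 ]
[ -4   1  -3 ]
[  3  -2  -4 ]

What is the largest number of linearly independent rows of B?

Row reduce to echelon form.
R2 ← R2 + (5/8)·R1: [0, -1/8, -5/8]
R3 ← R3 − (5/8)·R1: [0, -7/8, -35/8]
R4 ← R4 − (1/2)·R1: [0, -1/2, -5/2]
R5 ← R5 + (3/8)·R1: [0, -7/8, -35/8]
R3 ← R3 − (7)·R2: [0, 0, 0]
R4 ← R4 − (4)·R2: [0, 0, 0]
R5 ← R5 − (7)·R2: [0, 0, 0]
Echelon form has 2 nonzero rows, so rank(B) = 2.
The rank gives the maximum number of linearly independent rows: 2.

2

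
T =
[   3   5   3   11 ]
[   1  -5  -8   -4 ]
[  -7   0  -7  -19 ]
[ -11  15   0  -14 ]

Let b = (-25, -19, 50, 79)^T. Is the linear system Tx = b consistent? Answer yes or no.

yes

Row reduce the augmented matrix [T | b].
R2 ← R2 − (1/3)·R1: [0, -20/3, -9, -23/3, -32/3]
R3 ← R3 + (7/3)·R1: [0, 35/3, 0, 20/3, -25/3]
R4 ← R4 + (11/3)·R1: [0, 100/3, 11, 79/3, -38/3]
R3 ← R3 + (7/4)·R2: [0, 0, -63/4, -27/4, -27]
R4 ← R4 + (5)·R2: [0, 0, -34, -12, -66]
R4 ← R4 − (136/63)·R3: [0, 0, 0, 18/7, -54/7]
The echelon form has 4 nonzero rows, and every pivot lies in the first 4 columns, so rank(T) = rank([T|b]) = 4.
The system is consistent.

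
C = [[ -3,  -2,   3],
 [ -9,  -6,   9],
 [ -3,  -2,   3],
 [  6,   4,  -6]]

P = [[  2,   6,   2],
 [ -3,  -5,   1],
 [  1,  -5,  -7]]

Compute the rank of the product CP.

First compute CP:
[[  3, -23, -29],
 [  9, -69, -87],
 [  3, -23, -29],
 [ -6,  46,  58]]
Now row reduce the product.
R2 ← R2 − (3)·R1: [0, 0, 0]
R3 ← R3 − R1: [0, 0, 0]
R4 ← R4 + (2)·R1: [0, 0, 0]
1 nonzero row, so rank(CP) = 1.

1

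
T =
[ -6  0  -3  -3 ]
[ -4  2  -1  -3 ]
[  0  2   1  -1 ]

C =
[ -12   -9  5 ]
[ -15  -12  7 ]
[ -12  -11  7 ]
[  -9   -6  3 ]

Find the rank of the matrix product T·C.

2

First compute TC:
[[135, 105, -60],
 [ 57,  41, -22],
 [-33, -29,  18]]
Now row reduce the product.
R2 ← R2 − (19/45)·R1: [0, -10/3, 10/3]
R3 ← R3 + (11/45)·R1: [0, -10/3, 10/3]
R3 ← R3 − R2: [0, 0, 0]
2 nonzero rows, so rank(TC) = 2.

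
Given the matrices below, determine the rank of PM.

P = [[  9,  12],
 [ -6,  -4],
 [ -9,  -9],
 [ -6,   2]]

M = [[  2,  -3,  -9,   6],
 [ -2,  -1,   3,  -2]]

2

First compute PM:
[[ -6, -39, -45,  30],
 [ -4,  22,  42, -28],
 [  0,  36,  54, -36],
 [-16,  16,  60, -40]]
Now row reduce the product.
R2 ← R2 − (2/3)·R1: [0, 48, 72, -48]
R4 ← R4 − (8/3)·R1: [0, 120, 180, -120]
R3 ← R3 − (3/4)·R2: [0, 0, 0, 0]
R4 ← R4 − (5/2)·R2: [0, 0, 0, 0]
2 nonzero rows, so rank(PM) = 2.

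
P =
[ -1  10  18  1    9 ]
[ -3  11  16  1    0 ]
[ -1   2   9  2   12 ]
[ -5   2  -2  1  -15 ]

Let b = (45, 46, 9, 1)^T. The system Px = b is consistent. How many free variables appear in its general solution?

Row reduce the augmented matrix [P | b].
R2 ← R2 − (3)·R1: [0, -19, -38, -2, -27, -89]
R3 ← R3 − R1: [0, -8, -9, 1, 3, -36]
R4 ← R4 − (5)·R1: [0, -48, -92, -4, -60, -224]
R3 ← R3 − (8/19)·R2: [0, 0, 7, 35/19, 273/19, 28/19]
R4 ← R4 − (48/19)·R2: [0, 0, 4, 20/19, 156/19, 16/19]
R4 ← R4 − (4/7)·R3: [0, 0, 0, 0, 0, 0]
The echelon form has 3 nonzero rows, and every pivot lies in the first 5 columns, so rank(P) = rank([P|b]) = 3.
The system is consistent.
Free variables = (unknowns) − (rank) = 5 − 3 = 2.

2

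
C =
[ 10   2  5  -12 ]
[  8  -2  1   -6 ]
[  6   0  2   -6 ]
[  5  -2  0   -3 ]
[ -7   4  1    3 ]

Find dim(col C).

2

Row reduce to echelon form.
R2 ← R2 − (4/5)·R1: [0, -18/5, -3, 18/5]
R3 ← R3 − (3/5)·R1: [0, -6/5, -1, 6/5]
R4 ← R4 − (1/2)·R1: [0, -3, -5/2, 3]
R5 ← R5 + (7/10)·R1: [0, 27/5, 9/2, -27/5]
R3 ← R3 − (1/3)·R2: [0, 0, 0, 0]
R4 ← R4 − (5/6)·R2: [0, 0, 0, 0]
R5 ← R5 + (3/2)·R2: [0, 0, 0, 0]
Echelon form has 2 nonzero rows, so rank(C) = 2.
The column space has dimension equal to the rank: 2.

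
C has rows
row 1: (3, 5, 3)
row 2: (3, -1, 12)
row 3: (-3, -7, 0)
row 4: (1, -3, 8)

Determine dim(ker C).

Row reduce to echelon form.
R2 ← R2 − R1: [0, -6, 9]
R3 ← R3 + R1: [0, -2, 3]
R4 ← R4 − (1/3)·R1: [0, -14/3, 7]
R3 ← R3 − (1/3)·R2: [0, 0, 0]
R4 ← R4 − (7/9)·R2: [0, 0, 0]
2 nonzero rows, so rank(C) = 2.
C has 3 columns; by rank–nullity, nullity = 3 − 2 = 1.

1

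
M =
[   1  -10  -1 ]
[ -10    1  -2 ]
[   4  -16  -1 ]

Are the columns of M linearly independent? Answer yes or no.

Row reduce M to echelon form.
R2 ← R2 + (10)·R1: [0, -99, -12]
R3 ← R3 − (4)·R1: [0, 24, 3]
R3 ← R3 + (8/33)·R2: [0, 0, 1/11]
3 pivots among 3 columns.
Every column is a pivot column, so the columns are linearly independent.

yes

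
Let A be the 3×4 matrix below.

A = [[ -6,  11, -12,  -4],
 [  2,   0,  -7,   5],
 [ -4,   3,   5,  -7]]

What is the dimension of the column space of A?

Row reduce to echelon form.
R2 ← R2 + (1/3)·R1: [0, 11/3, -11, 11/3]
R3 ← R3 − (2/3)·R1: [0, -13/3, 13, -13/3]
R3 ← R3 + (13/11)·R2: [0, 0, 0, 0]
Echelon form has 2 nonzero rows, so rank(A) = 2.
The column space has dimension equal to the rank: 2.

2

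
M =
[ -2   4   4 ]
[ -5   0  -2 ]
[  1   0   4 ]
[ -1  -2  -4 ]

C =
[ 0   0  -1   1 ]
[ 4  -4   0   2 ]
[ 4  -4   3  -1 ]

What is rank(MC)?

2

First compute MC:
[[ 32, -32,  14,   2],
 [ -8,   8,  -1,  -3],
 [ 16, -16,  11,  -3],
 [-24,  24, -11,  -1]]
Now row reduce the product.
R2 ← R2 + (1/4)·R1: [0, 0, 5/2, -5/2]
R3 ← R3 − (1/2)·R1: [0, 0, 4, -4]
R4 ← R4 + (3/4)·R1: [0, 0, -1/2, 1/2]
R3 ← R3 − (8/5)·R2: [0, 0, 0, 0]
R4 ← R4 + (1/5)·R2: [0, 0, 0, 0]
2 nonzero rows, so rank(MC) = 2.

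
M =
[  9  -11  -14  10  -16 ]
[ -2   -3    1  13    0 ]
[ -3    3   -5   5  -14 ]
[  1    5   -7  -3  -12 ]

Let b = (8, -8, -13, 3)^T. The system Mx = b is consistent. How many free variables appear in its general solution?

1

Row reduce the augmented matrix [M | b].
R2 ← R2 + (2/9)·R1: [0, -49/9, -19/9, 137/9, -32/9, -56/9]
R3 ← R3 + (1/3)·R1: [0, -2/3, -29/3, 25/3, -58/3, -31/3]
R4 ← R4 − (1/9)·R1: [0, 56/9, -49/9, -37/9, -92/9, 19/9]
R3 ← R3 − (6/49)·R2: [0, 0, -461/49, 317/49, -926/49, -67/7]
R4 ← R4 + (8/7)·R2: [0, 0, -55/7, 93/7, -100/7, -5]
R4 ← R4 − (385/461)·R3: [0, 0, 0, 3634/461, 690/461, 1380/461]
The echelon form has 4 nonzero rows, and every pivot lies in the first 5 columns, so rank(M) = rank([M|b]) = 4.
The system is consistent.
Free variables = (unknowns) − (rank) = 5 − 4 = 1.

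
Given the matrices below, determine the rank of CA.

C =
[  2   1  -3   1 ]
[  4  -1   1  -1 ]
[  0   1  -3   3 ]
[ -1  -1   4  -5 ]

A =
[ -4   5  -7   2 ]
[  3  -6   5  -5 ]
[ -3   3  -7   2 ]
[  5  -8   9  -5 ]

First compute CA:
[[  9, -13,  21, -12],
 [-27,  37, -49,  20],
 [ 27, -39,  53, -26],
 [-36,  53, -71,  36]]
Now row reduce the product.
R2 ← R2 + (3)·R1: [0, -2, 14, -16]
R3 ← R3 − (3)·R1: [0, 0, -10, 10]
R4 ← R4 + (4)·R1: [0, 1, 13, -12]
R4 ← R4 + (1/2)·R2: [0, 0, 20, -20]
R4 ← R4 + (2)·R3: [0, 0, 0, 0]
3 nonzero rows, so rank(CA) = 3.

3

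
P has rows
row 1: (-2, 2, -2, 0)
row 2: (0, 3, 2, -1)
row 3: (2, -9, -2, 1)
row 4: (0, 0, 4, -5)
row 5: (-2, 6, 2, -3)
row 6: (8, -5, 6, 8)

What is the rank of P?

4

Row reduce to echelon form.
R3 ← R3 + R1: [0, -7, -4, 1]
R5 ← R5 − R1: [0, 4, 4, -3]
R6 ← R6 + (4)·R1: [0, 3, -2, 8]
R3 ← R3 + (7/3)·R2: [0, 0, 2/3, -4/3]
R5 ← R5 − (4/3)·R2: [0, 0, 4/3, -5/3]
R6 ← R6 − R2: [0, 0, -4, 9]
R4 ← R4 − (6)·R3: [0, 0, 0, 3]
R5 ← R5 − (2)·R3: [0, 0, 0, 1]
R6 ← R6 + (6)·R3: [0, 0, 0, 1]
R5 ← R5 − (1/3)·R4: [0, 0, 0, 0]
R6 ← R6 − (1/3)·R4: [0, 0, 0, 0]
Echelon form has 4 nonzero rows, so rank(P) = 4.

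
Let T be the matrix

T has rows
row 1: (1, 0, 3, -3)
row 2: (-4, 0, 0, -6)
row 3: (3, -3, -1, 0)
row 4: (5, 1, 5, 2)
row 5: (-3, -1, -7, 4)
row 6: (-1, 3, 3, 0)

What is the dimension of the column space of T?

3

Row reduce to echelon form.
R2 ← R2 + (4)·R1: [0, 0, 12, -18]
R3 ← R3 − (3)·R1: [0, -3, -10, 9]
R4 ← R4 − (5)·R1: [0, 1, -10, 17]
R5 ← R5 + (3)·R1: [0, -1, 2, -5]
R6 ← R6 + R1: [0, 3, 6, -3]
Swap R2 ↔ R3
R4 ← R4 + (1/3)·R2: [0, 0, -40/3, 20]
R5 ← R5 − (1/3)·R2: [0, 0, 16/3, -8]
R6 ← R6 + R2: [0, 0, -4, 6]
R4 ← R4 + (10/9)·R3: [0, 0, 0, 0]
R5 ← R5 − (4/9)·R3: [0, 0, 0, 0]
R6 ← R6 + (1/3)·R3: [0, 0, 0, 0]
Echelon form has 3 nonzero rows, so rank(T) = 3.
The column space has dimension equal to the rank: 3.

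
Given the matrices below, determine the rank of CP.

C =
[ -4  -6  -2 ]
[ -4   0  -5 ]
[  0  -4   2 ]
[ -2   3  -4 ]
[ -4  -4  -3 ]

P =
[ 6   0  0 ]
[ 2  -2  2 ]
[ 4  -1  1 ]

First compute CP:
[[-44,  14, -14],
 [-44,   5,  -5],
 [  0,   6,  -6],
 [-22,  -2,   2],
 [-44,  11, -11]]
Now row reduce the product.
R2 ← R2 − R1: [0, -9, 9]
R4 ← R4 − (1/2)·R1: [0, -9, 9]
R5 ← R5 − R1: [0, -3, 3]
R3 ← R3 + (2/3)·R2: [0, 0, 0]
R4 ← R4 − R2: [0, 0, 0]
R5 ← R5 − (1/3)·R2: [0, 0, 0]
2 nonzero rows, so rank(CP) = 2.

2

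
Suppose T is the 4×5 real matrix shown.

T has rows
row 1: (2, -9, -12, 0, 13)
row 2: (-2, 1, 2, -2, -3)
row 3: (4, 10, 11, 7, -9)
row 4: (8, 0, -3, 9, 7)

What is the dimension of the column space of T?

2

Row reduce to echelon form.
R2 ← R2 + R1: [0, -8, -10, -2, 10]
R3 ← R3 − (2)·R1: [0, 28, 35, 7, -35]
R4 ← R4 − (4)·R1: [0, 36, 45, 9, -45]
R3 ← R3 + (7/2)·R2: [0, 0, 0, 0, 0]
R4 ← R4 + (9/2)·R2: [0, 0, 0, 0, 0]
Echelon form has 2 nonzero rows, so rank(T) = 2.
The column space has dimension equal to the rank: 2.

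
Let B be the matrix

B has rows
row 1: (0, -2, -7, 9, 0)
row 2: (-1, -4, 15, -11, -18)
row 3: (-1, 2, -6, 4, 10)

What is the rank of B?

Row reduce to echelon form.
Swap R1 ↔ R2
R3 ← R3 − R1: [0, 6, -21, 15, 28]
R3 ← R3 + (3)·R2: [0, 0, -42, 42, 28]
Echelon form has 3 nonzero rows, so rank(B) = 3.

3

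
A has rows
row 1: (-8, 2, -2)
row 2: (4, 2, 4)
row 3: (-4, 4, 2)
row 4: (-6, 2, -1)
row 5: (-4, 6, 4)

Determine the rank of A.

Row reduce to echelon form.
R2 ← R2 + (1/2)·R1: [0, 3, 3]
R3 ← R3 − (1/2)·R1: [0, 3, 3]
R4 ← R4 − (3/4)·R1: [0, 1/2, 1/2]
R5 ← R5 − (1/2)·R1: [0, 5, 5]
R3 ← R3 − R2: [0, 0, 0]
R4 ← R4 − (1/6)·R2: [0, 0, 0]
R5 ← R5 − (5/3)·R2: [0, 0, 0]
Echelon form has 2 nonzero rows, so rank(A) = 2.

2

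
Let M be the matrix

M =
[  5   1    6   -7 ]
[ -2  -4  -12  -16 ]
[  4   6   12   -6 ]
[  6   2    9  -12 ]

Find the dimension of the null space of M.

Row reduce to echelon form.
R2 ← R2 + (2/5)·R1: [0, -18/5, -48/5, -94/5]
R3 ← R3 − (4/5)·R1: [0, 26/5, 36/5, -2/5]
R4 ← R4 − (6/5)·R1: [0, 4/5, 9/5, -18/5]
R3 ← R3 + (13/9)·R2: [0, 0, -20/3, -248/9]
R4 ← R4 + (2/9)·R2: [0, 0, -1/3, -70/9]
R4 ← R4 − (1/20)·R3: [0, 0, 0, -32/5]
4 nonzero rows, so rank(M) = 4.
M has 4 columns; by rank–nullity, nullity = 4 − 4 = 0.

0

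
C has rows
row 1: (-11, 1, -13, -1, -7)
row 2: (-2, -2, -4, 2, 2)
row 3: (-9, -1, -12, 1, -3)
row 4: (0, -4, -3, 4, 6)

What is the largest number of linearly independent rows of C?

Row reduce to echelon form.
R2 ← R2 − (2/11)·R1: [0, -24/11, -18/11, 24/11, 36/11]
R3 ← R3 − (9/11)·R1: [0, -20/11, -15/11, 20/11, 30/11]
R3 ← R3 − (5/6)·R2: [0, 0, 0, 0, 0]
R4 ← R4 − (11/6)·R2: [0, 0, 0, 0, 0]
Echelon form has 2 nonzero rows, so rank(C) = 2.
The rank gives the maximum number of linearly independent rows: 2.

2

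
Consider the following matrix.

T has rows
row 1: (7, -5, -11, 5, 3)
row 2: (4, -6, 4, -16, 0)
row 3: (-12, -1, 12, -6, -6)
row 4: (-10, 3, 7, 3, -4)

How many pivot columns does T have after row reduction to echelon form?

Row reduce to echelon form.
R2 ← R2 − (4/7)·R1: [0, -22/7, 72/7, -132/7, -12/7]
R3 ← R3 + (12/7)·R1: [0, -67/7, -48/7, 18/7, -6/7]
R4 ← R4 + (10/7)·R1: [0, -29/7, -61/7, 71/7, 2/7]
R3 ← R3 − (67/22)·R2: [0, 0, -420/11, 60, 48/11]
R4 ← R4 − (29/22)·R2: [0, 0, -245/11, 35, 28/11]
R4 ← R4 − (7/12)·R3: [0, 0, 0, 0, 0]
Echelon form has 3 nonzero rows, so rank(T) = 3.
Each nonzero row contributes one pivot column: 3 pivot columns.

3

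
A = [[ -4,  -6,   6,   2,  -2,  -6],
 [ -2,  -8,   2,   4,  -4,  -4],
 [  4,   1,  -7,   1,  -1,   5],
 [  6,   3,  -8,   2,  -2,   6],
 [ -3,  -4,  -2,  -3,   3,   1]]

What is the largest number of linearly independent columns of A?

Row reduce to echelon form.
R2 ← R2 − (1/2)·R1: [0, -5, -1, 3, -3, -1]
R3 ← R3 + R1: [0, -5, -1, 3, -3, -1]
R4 ← R4 + (3/2)·R1: [0, -6, 1, 5, -5, -3]
R5 ← R5 − (3/4)·R1: [0, 1/2, -13/2, -9/2, 9/2, 11/2]
R3 ← R3 − R2: [0, 0, 0, 0, 0, 0]
R4 ← R4 − (6/5)·R2: [0, 0, 11/5, 7/5, -7/5, -9/5]
R5 ← R5 + (1/10)·R2: [0, 0, -33/5, -21/5, 21/5, 27/5]
Swap R3 ↔ R4
R5 ← R5 + (3)·R3: [0, 0, 0, 0, 0, 0]
Echelon form has 3 nonzero rows, so rank(A) = 3.
The rank gives the maximum number of linearly independent columns: 3.

3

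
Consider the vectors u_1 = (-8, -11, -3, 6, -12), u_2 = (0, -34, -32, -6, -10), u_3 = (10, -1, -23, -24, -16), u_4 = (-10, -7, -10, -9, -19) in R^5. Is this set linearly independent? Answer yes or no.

yes

Form the matrix with these vectors as rows and row reduce.
R3 ← R3 + (5/4)·R1: [0, -59/4, -107/4, -33/2, -31]
R4 ← R4 − (5/4)·R1: [0, 27/4, -25/4, -33/2, -4]
R3 ← R3 − (59/136)·R2: [0, 0, -875/68, -945/68, -1813/68]
R4 ← R4 + (27/136)·R2: [0, 0, -857/68, -1203/68, -407/68]
R4 ← R4 − (857/875)·R3: [0, 0, 0, -102/25, 2516/125]
4 nonzero rows, so the 4 vectors span a space of dimension 4.
Since 4 = 4, the vectors are linearly independent.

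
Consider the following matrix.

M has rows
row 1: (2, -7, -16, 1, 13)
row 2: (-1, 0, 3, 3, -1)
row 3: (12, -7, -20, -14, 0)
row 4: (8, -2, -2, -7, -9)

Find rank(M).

Row reduce to echelon form.
R2 ← R2 + (1/2)·R1: [0, -7/2, -5, 7/2, 11/2]
R3 ← R3 − (6)·R1: [0, 35, 76, -20, -78]
R4 ← R4 − (4)·R1: [0, 26, 62, -11, -61]
R3 ← R3 + (10)·R2: [0, 0, 26, 15, -23]
R4 ← R4 + (52/7)·R2: [0, 0, 174/7, 15, -141/7]
R4 ← R4 − (87/91)·R3: [0, 0, 0, 60/91, 24/13]
Echelon form has 4 nonzero rows, so rank(M) = 4.

4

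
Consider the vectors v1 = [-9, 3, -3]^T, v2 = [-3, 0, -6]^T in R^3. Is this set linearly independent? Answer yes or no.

Form the matrix with these vectors as rows and row reduce.
R2 ← R2 − (1/3)·R1: [0, -1, -5]
2 nonzero rows, so the 2 vectors span a space of dimension 2.
Since 2 = 2, the vectors are linearly independent.

yes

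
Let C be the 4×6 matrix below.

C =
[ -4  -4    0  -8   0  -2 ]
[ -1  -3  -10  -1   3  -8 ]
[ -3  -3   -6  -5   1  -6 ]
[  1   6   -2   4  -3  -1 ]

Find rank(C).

3

Row reduce to echelon form.
R2 ← R2 − (1/4)·R1: [0, -2, -10, 1, 3, -15/2]
R3 ← R3 − (3/4)·R1: [0, 0, -6, 1, 1, -9/2]
R4 ← R4 + (1/4)·R1: [0, 5, -2, 2, -3, -3/2]
R4 ← R4 + (5/2)·R2: [0, 0, -27, 9/2, 9/2, -81/4]
R4 ← R4 − (9/2)·R3: [0, 0, 0, 0, 0, 0]
Echelon form has 3 nonzero rows, so rank(C) = 3.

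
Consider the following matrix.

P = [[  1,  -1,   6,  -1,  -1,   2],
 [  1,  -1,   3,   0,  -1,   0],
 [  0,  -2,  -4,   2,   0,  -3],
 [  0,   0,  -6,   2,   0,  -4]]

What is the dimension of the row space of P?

3

Row reduce to echelon form.
R2 ← R2 − R1: [0, 0, -3, 1, 0, -2]
Swap R2 ↔ R3
R4 ← R4 − (2)·R3: [0, 0, 0, 0, 0, 0]
Echelon form has 3 nonzero rows, so rank(P) = 3.
The row space has dimension equal to the rank: 3.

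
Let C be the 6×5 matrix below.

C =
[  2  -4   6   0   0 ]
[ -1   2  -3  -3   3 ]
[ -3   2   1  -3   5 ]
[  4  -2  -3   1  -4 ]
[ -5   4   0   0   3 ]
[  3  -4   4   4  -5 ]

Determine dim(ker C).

2

Row reduce to echelon form.
R2 ← R2 + (1/2)·R1: [0, 0, 0, -3, 3]
R3 ← R3 + (3/2)·R1: [0, -4, 10, -3, 5]
R4 ← R4 − (2)·R1: [0, 6, -15, 1, -4]
R5 ← R5 + (5/2)·R1: [0, -6, 15, 0, 3]
R6 ← R6 − (3/2)·R1: [0, 2, -5, 4, -5]
Swap R2 ↔ R3
R4 ← R4 + (3/2)·R2: [0, 0, 0, -7/2, 7/2]
R5 ← R5 − (3/2)·R2: [0, 0, 0, 9/2, -9/2]
R6 ← R6 + (1/2)·R2: [0, 0, 0, 5/2, -5/2]
R4 ← R4 − (7/6)·R3: [0, 0, 0, 0, 0]
R5 ← R5 + (3/2)·R3: [0, 0, 0, 0, 0]
R6 ← R6 + (5/6)·R3: [0, 0, 0, 0, 0]
3 nonzero rows, so rank(C) = 3.
C has 5 columns; by rank–nullity, nullity = 5 − 3 = 2.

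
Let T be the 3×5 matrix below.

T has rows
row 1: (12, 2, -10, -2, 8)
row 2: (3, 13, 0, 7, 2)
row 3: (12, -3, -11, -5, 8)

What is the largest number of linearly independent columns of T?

2

Row reduce to echelon form.
R2 ← R2 − (1/4)·R1: [0, 25/2, 5/2, 15/2, 0]
R3 ← R3 − R1: [0, -5, -1, -3, 0]
R3 ← R3 + (2/5)·R2: [0, 0, 0, 0, 0]
Echelon form has 2 nonzero rows, so rank(T) = 2.
The rank gives the maximum number of linearly independent columns: 2.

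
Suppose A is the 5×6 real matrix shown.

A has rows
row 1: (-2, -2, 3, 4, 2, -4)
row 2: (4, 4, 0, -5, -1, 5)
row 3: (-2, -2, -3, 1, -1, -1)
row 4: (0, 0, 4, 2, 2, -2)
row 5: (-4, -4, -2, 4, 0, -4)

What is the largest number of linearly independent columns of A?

Row reduce to echelon form.
R2 ← R2 + (2)·R1: [0, 0, 6, 3, 3, -3]
R3 ← R3 − R1: [0, 0, -6, -3, -3, 3]
R5 ← R5 − (2)·R1: [0, 0, -8, -4, -4, 4]
R3 ← R3 + R2: [0, 0, 0, 0, 0, 0]
R4 ← R4 − (2/3)·R2: [0, 0, 0, 0, 0, 0]
R5 ← R5 + (4/3)·R2: [0, 0, 0, 0, 0, 0]
Echelon form has 2 nonzero rows, so rank(A) = 2.
The rank gives the maximum number of linearly independent columns: 2.

2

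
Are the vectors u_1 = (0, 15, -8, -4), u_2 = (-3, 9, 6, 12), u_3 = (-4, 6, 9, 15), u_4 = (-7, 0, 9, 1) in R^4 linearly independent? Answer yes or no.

Form the matrix with these vectors as rows and row reduce.
Swap R1 ↔ R2
R3 ← R3 − (4/3)·R1: [0, -6, 1, -1]
R4 ← R4 − (7/3)·R1: [0, -21, -5, -27]
R3 ← R3 + (2/5)·R2: [0, 0, -11/5, -13/5]
R4 ← R4 + (7/5)·R2: [0, 0, -81/5, -163/5]
R4 ← R4 − (81/11)·R3: [0, 0, 0, -148/11]
4 nonzero rows, so the 4 vectors span a space of dimension 4.
Since 4 = 4, the vectors are linearly independent.

yes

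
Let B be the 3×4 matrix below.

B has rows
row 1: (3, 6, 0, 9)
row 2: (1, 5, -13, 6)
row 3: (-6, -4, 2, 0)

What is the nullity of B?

1

Row reduce to echelon form.
R2 ← R2 − (1/3)·R1: [0, 3, -13, 3]
R3 ← R3 + (2)·R1: [0, 8, 2, 18]
R3 ← R3 − (8/3)·R2: [0, 0, 110/3, 10]
3 nonzero rows, so rank(B) = 3.
B has 4 columns; by rank–nullity, nullity = 4 − 3 = 1.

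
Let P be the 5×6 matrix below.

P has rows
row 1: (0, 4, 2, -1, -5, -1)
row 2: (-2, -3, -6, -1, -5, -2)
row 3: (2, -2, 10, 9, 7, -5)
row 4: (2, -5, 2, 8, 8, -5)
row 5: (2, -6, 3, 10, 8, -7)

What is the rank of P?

4

Row reduce to echelon form.
Swap R1 ↔ R2
R3 ← R3 + R1: [0, -5, 4, 8, 2, -7]
R4 ← R4 + R1: [0, -8, -4, 7, 3, -7]
R5 ← R5 + R1: [0, -9, -3, 9, 3, -9]
R3 ← R3 + (5/4)·R2: [0, 0, 13/2, 27/4, -17/4, -33/4]
R4 ← R4 + (2)·R2: [0, 0, 0, 5, -7, -9]
R5 ← R5 + (9/4)·R2: [0, 0, 3/2, 27/4, -33/4, -45/4]
R5 ← R5 − (3/13)·R3: [0, 0, 0, 135/26, -189/26, -243/26]
R5 ← R5 − (27/26)·R4: [0, 0, 0, 0, 0, 0]
Echelon form has 4 nonzero rows, so rank(P) = 4.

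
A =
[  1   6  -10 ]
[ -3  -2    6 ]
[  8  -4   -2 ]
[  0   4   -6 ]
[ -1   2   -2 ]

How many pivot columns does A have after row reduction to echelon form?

2

Row reduce to echelon form.
R2 ← R2 + (3)·R1: [0, 16, -24]
R3 ← R3 − (8)·R1: [0, -52, 78]
R5 ← R5 + R1: [0, 8, -12]
R3 ← R3 + (13/4)·R2: [0, 0, 0]
R4 ← R4 − (1/4)·R2: [0, 0, 0]
R5 ← R5 − (1/2)·R2: [0, 0, 0]
Echelon form has 2 nonzero rows, so rank(A) = 2.
Each nonzero row contributes one pivot column: 2 pivot columns.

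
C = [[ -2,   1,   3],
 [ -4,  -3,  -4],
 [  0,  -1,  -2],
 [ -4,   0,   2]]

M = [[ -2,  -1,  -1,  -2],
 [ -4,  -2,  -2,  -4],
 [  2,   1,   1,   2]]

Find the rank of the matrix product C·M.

1

First compute CM:
[[  6,   3,   3,   6],
 [ 12,   6,   6,  12],
 [  0,   0,   0,   0],
 [ 12,   6,   6,  12]]
Now row reduce the product.
R2 ← R2 − (2)·R1: [0, 0, 0, 0]
R4 ← R4 − (2)·R1: [0, 0, 0, 0]
1 nonzero row, so rank(CM) = 1.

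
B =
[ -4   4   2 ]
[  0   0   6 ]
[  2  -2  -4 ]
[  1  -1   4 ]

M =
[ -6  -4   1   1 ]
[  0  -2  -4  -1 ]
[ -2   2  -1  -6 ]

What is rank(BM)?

2

First compute BM:
[[ 20,  12, -22, -20],
 [-12,  12,  -6, -36],
 [ -4, -12,  14,  28],
 [-14,   6,   1, -22]]
Now row reduce the product.
R2 ← R2 + (3/5)·R1: [0, 96/5, -96/5, -48]
R3 ← R3 + (1/5)·R1: [0, -48/5, 48/5, 24]
R4 ← R4 + (7/10)·R1: [0, 72/5, -72/5, -36]
R3 ← R3 + (1/2)·R2: [0, 0, 0, 0]
R4 ← R4 − (3/4)·R2: [0, 0, 0, 0]
2 nonzero rows, so rank(BM) = 2.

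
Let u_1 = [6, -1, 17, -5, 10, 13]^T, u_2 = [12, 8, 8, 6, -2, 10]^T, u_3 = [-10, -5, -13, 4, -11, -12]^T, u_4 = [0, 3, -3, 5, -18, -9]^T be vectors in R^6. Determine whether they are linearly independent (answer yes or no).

yes

Form the matrix with these vectors as rows and row reduce.
R2 ← R2 − (2)·R1: [0, 10, -26, 16, -22, -16]
R3 ← R3 + (5/3)·R1: [0, -20/3, 46/3, -13/3, 17/3, 29/3]
R3 ← R3 + (2/3)·R2: [0, 0, -2, 19/3, -9, -1]
R4 ← R4 − (3/10)·R2: [0, 0, 24/5, 1/5, -57/5, -21/5]
R4 ← R4 + (12/5)·R3: [0, 0, 0, 77/5, -33, -33/5]
4 nonzero rows, so the 4 vectors span a space of dimension 4.
Since 4 = 4, the vectors are linearly independent.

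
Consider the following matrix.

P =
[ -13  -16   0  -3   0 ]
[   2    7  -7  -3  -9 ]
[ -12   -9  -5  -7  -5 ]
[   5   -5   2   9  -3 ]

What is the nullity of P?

2

Row reduce to echelon form.
R2 ← R2 + (2/13)·R1: [0, 59/13, -7, -45/13, -9]
R3 ← R3 − (12/13)·R1: [0, 75/13, -5, -55/13, -5]
R4 ← R4 + (5/13)·R1: [0, -145/13, 2, 102/13, -3]
R3 ← R3 − (75/59)·R2: [0, 0, 230/59, 10/59, 380/59]
R4 ← R4 + (145/59)·R2: [0, 0, -897/59, -39/59, -1482/59]
R4 ← R4 + (39/10)·R3: [0, 0, 0, 0, 0]
3 nonzero rows, so rank(P) = 3.
P has 5 columns; by rank–nullity, nullity = 5 − 3 = 2.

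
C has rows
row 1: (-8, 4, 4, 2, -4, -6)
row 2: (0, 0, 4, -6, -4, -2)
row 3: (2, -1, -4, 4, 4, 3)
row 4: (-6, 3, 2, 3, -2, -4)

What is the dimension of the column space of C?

Row reduce to echelon form.
R3 ← R3 + (1/4)·R1: [0, 0, -3, 9/2, 3, 3/2]
R4 ← R4 − (3/4)·R1: [0, 0, -1, 3/2, 1, 1/2]
R3 ← R3 + (3/4)·R2: [0, 0, 0, 0, 0, 0]
R4 ← R4 + (1/4)·R2: [0, 0, 0, 0, 0, 0]
Echelon form has 2 nonzero rows, so rank(C) = 2.
The column space has dimension equal to the rank: 2.

2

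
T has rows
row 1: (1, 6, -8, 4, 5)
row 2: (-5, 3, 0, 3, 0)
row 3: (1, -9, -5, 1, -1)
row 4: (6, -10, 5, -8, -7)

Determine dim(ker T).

1

Row reduce to echelon form.
R2 ← R2 + (5)·R1: [0, 33, -40, 23, 25]
R3 ← R3 − R1: [0, -15, 3, -3, -6]
R4 ← R4 − (6)·R1: [0, -46, 53, -32, -37]
R3 ← R3 + (5/11)·R2: [0, 0, -167/11, 82/11, 59/11]
R4 ← R4 + (46/33)·R2: [0, 0, -91/33, 2/33, -71/33]
R4 ← R4 − (91/501)·R3: [0, 0, 0, -216/167, -522/167]
4 nonzero rows, so rank(T) = 4.
T has 5 columns; by rank–nullity, nullity = 5 − 4 = 1.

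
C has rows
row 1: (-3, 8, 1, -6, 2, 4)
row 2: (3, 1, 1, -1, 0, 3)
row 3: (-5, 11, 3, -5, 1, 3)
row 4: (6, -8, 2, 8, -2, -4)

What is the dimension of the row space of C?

Row reduce to echelon form.
R2 ← R2 + R1: [0, 9, 2, -7, 2, 7]
R3 ← R3 − (5/3)·R1: [0, -7/3, 4/3, 5, -7/3, -11/3]
R4 ← R4 + (2)·R1: [0, 8, 4, -4, 2, 4]
R3 ← R3 + (7/27)·R2: [0, 0, 50/27, 86/27, -49/27, -50/27]
R4 ← R4 − (8/9)·R2: [0, 0, 20/9, 20/9, 2/9, -20/9]
R4 ← R4 − (6/5)·R3: [0, 0, 0, -8/5, 12/5, 0]
Echelon form has 4 nonzero rows, so rank(C) = 4.
The row space has dimension equal to the rank: 4.

4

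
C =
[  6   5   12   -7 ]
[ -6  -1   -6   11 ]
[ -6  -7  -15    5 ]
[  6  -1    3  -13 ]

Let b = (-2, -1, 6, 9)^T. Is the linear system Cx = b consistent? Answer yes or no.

no

Row reduce the augmented matrix [C | b].
R2 ← R2 + R1: [0, 4, 6, 4, -3]
R3 ← R3 + R1: [0, -2, -3, -2, 4]
R4 ← R4 − R1: [0, -6, -9, -6, 11]
R3 ← R3 + (1/2)·R2: [0, 0, 0, 0, 5/2]
R4 ← R4 + (3/2)·R2: [0, 0, 0, 0, 13/2]
R4 ← R4 − (13/5)·R3: [0, 0, 0, 0, 0]
The echelon form has 3 nonzero rows; the last pivot sits in the augmented column, so rank(C) = 2 but rank([C|b]) = 3.
Since the ranks differ, the system is inconsistent.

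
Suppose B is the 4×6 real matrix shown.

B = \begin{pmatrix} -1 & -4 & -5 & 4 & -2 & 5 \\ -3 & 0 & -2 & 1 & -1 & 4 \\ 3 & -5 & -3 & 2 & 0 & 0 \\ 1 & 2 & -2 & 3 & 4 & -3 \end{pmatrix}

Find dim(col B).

Row reduce to echelon form.
R2 ← R2 − (3)·R1: [0, 12, 13, -11, 5, -11]
R3 ← R3 + (3)·R1: [0, -17, -18, 14, -6, 15]
R4 ← R4 + R1: [0, -2, -7, 7, 2, 2]
R3 ← R3 + (17/12)·R2: [0, 0, 5/12, -19/12, 13/12, -7/12]
R4 ← R4 + (1/6)·R2: [0, 0, -29/6, 31/6, 17/6, 1/6]
R4 ← R4 + (58/5)·R3: [0, 0, 0, -66/5, 77/5, -33/5]
Echelon form has 4 nonzero rows, so rank(B) = 4.
The column space has dimension equal to the rank: 4.

4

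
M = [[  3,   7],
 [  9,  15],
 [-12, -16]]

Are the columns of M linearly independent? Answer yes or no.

yes

Row reduce M to echelon form.
R2 ← R2 − (3)·R1: [0, -6]
R3 ← R3 + (4)·R1: [0, 12]
R3 ← R3 + (2)·R2: [0, 0]
2 pivots among 2 columns.
Every column is a pivot column, so the columns are linearly independent.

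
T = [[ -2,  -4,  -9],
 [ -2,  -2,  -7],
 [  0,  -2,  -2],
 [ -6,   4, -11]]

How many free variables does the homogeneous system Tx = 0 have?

1

Row reduce to echelon form.
R2 ← R2 − R1: [0, 2, 2]
R4 ← R4 − (3)·R1: [0, 16, 16]
R3 ← R3 + R2: [0, 0, 0]
R4 ← R4 − (8)·R2: [0, 0, 0]
2 nonzero rows, so rank(T) = 2.
T has 3 columns; by rank–nullity, nullity = 3 − 2 = 1.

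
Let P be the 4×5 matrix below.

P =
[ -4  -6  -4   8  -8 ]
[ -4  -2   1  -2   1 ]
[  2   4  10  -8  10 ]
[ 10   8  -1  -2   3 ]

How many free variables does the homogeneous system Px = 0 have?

2

Row reduce to echelon form.
R2 ← R2 − R1: [0, 4, 5, -10, 9]
R3 ← R3 + (1/2)·R1: [0, 1, 8, -4, 6]
R4 ← R4 + (5/2)·R1: [0, -7, -11, 18, -17]
R3 ← R3 − (1/4)·R2: [0, 0, 27/4, -3/2, 15/4]
R4 ← R4 + (7/4)·R2: [0, 0, -9/4, 1/2, -5/4]
R4 ← R4 + (1/3)·R3: [0, 0, 0, 0, 0]
3 nonzero rows, so rank(P) = 3.
P has 5 columns; by rank–nullity, nullity = 5 − 3 = 2.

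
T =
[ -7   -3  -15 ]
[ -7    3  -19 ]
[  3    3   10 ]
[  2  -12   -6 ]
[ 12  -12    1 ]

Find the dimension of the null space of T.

0

Row reduce to echelon form.
R2 ← R2 − R1: [0, 6, -4]
R3 ← R3 + (3/7)·R1: [0, 12/7, 25/7]
R4 ← R4 + (2/7)·R1: [0, -90/7, -72/7]
R5 ← R5 + (12/7)·R1: [0, -120/7, -173/7]
R3 ← R3 − (2/7)·R2: [0, 0, 33/7]
R4 ← R4 + (15/7)·R2: [0, 0, -132/7]
R5 ← R5 + (20/7)·R2: [0, 0, -253/7]
R4 ← R4 + (4)·R3: [0, 0, 0]
R5 ← R5 + (23/3)·R3: [0, 0, 0]
3 nonzero rows, so rank(T) = 3.
T has 3 columns; by rank–nullity, nullity = 3 − 3 = 0.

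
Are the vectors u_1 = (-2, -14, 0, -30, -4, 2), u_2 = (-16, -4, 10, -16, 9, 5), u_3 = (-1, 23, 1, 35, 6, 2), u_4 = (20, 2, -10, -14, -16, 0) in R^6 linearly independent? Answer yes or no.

yes

Form the matrix with these vectors as rows and row reduce.
R2 ← R2 − (8)·R1: [0, 108, 10, 224, 41, -11]
R3 ← R3 − (1/2)·R1: [0, 30, 1, 50, 8, 1]
R4 ← R4 + (10)·R1: [0, -138, -10, -314, -56, 20]
R3 ← R3 − (5/18)·R2: [0, 0, -16/9, -110/9, -61/18, 73/18]
R4 ← R4 + (23/18)·R2: [0, 0, 25/9, -250/9, -65/18, 107/18]
R4 ← R4 + (25/16)·R3: [0, 0, 0, -375/8, -285/32, 393/32]
4 nonzero rows, so the 4 vectors span a space of dimension 4.
Since 4 = 4, the vectors are linearly independent.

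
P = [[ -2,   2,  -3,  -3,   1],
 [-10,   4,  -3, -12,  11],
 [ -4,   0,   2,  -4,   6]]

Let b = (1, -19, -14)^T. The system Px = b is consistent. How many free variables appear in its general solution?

Row reduce the augmented matrix [P | b].
R2 ← R2 − (5)·R1: [0, -6, 12, 3, 6, -24]
R3 ← R3 − (2)·R1: [0, -4, 8, 2, 4, -16]
R3 ← R3 − (2/3)·R2: [0, 0, 0, 0, 0, 0]
The echelon form has 2 nonzero rows, and every pivot lies in the first 5 columns, so rank(P) = rank([P|b]) = 2.
The system is consistent.
Free variables = (unknowns) − (rank) = 5 − 2 = 3.

3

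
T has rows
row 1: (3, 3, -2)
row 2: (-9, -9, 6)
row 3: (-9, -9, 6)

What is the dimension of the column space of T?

1

Row reduce to echelon form.
R2 ← R2 + (3)·R1: [0, 0, 0]
R3 ← R3 + (3)·R1: [0, 0, 0]
Echelon form has 1 nonzero row, so rank(T) = 1.
The column space has dimension equal to the rank: 1.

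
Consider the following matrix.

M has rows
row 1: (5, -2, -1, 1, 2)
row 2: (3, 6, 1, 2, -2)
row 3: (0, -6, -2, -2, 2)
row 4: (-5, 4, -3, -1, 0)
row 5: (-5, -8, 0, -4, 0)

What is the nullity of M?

1

Row reduce to echelon form.
R2 ← R2 − (3/5)·R1: [0, 36/5, 8/5, 7/5, -16/5]
R4 ← R4 + R1: [0, 2, -4, 0, 2]
R5 ← R5 + R1: [0, -10, -1, -3, 2]
R3 ← R3 + (5/6)·R2: [0, 0, -2/3, -5/6, -2/3]
R4 ← R4 − (5/18)·R2: [0, 0, -40/9, -7/18, 26/9]
R5 ← R5 + (25/18)·R2: [0, 0, 11/9, -19/18, -22/9]
R4 ← R4 − (20/3)·R3: [0, 0, 0, 31/6, 22/3]
R5 ← R5 + (11/6)·R3: [0, 0, 0, -31/12, -11/3]
R5 ← R5 + (1/2)·R4: [0, 0, 0, 0, 0]
4 nonzero rows, so rank(M) = 4.
M has 5 columns; by rank–nullity, nullity = 5 − 4 = 1.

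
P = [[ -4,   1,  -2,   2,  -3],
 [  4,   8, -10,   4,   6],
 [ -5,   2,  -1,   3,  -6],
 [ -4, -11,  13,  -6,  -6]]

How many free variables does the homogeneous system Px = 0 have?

Row reduce to echelon form.
R2 ← R2 + R1: [0, 9, -12, 6, 3]
R3 ← R3 − (5/4)·R1: [0, 3/4, 3/2, 1/2, -9/4]
R4 ← R4 − R1: [0, -12, 15, -8, -3]
R3 ← R3 − (1/12)·R2: [0, 0, 5/2, 0, -5/2]
R4 ← R4 + (4/3)·R2: [0, 0, -1, 0, 1]
R4 ← R4 + (2/5)·R3: [0, 0, 0, 0, 0]
3 nonzero rows, so rank(P) = 3.
P has 5 columns; by rank–nullity, nullity = 5 − 3 = 2.

2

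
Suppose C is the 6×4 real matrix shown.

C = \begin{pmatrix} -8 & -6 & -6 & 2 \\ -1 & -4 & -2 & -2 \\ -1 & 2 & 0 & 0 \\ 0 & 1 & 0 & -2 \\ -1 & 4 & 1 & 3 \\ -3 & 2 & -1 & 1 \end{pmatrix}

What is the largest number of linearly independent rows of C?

Row reduce to echelon form.
R2 ← R2 − (1/8)·R1: [0, -13/4, -5/4, -9/4]
R3 ← R3 − (1/8)·R1: [0, 11/4, 3/4, -1/4]
R5 ← R5 − (1/8)·R1: [0, 19/4, 7/4, 11/4]
R6 ← R6 − (3/8)·R1: [0, 17/4, 5/4, 1/4]
R3 ← R3 + (11/13)·R2: [0, 0, -4/13, -28/13]
R4 ← R4 + (4/13)·R2: [0, 0, -5/13, -35/13]
R5 ← R5 + (19/13)·R2: [0, 0, -1/13, -7/13]
R6 ← R6 + (17/13)·R2: [0, 0, -5/13, -35/13]
R4 ← R4 − (5/4)·R3: [0, 0, 0, 0]
R5 ← R5 − (1/4)·R3: [0, 0, 0, 0]
R6 ← R6 − (5/4)·R3: [0, 0, 0, 0]
Echelon form has 3 nonzero rows, so rank(C) = 3.
The rank gives the maximum number of linearly independent rows: 3.

3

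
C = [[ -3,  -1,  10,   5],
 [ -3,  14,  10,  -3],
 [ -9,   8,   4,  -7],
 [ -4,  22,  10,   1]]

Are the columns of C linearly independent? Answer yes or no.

yes

Row reduce C to echelon form.
R2 ← R2 − R1: [0, 15, 0, -8]
R3 ← R3 − (3)·R1: [0, 11, -26, -22]
R4 ← R4 − (4/3)·R1: [0, 70/3, -10/3, -17/3]
R3 ← R3 − (11/15)·R2: [0, 0, -26, -242/15]
R4 ← R4 − (14/9)·R2: [0, 0, -10/3, 61/9]
R4 ← R4 − (5/39)·R3: [0, 0, 0, 115/13]
4 pivots among 4 columns.
Every column is a pivot column, so the columns are linearly independent.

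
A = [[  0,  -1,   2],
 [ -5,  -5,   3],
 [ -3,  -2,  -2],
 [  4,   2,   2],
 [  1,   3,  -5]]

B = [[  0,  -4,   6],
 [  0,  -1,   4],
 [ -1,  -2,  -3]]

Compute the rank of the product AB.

3

First compute AB:
[[ -2,  -3, -10],
 [ -3,  19, -59],
 [  2,  18, -20],
 [ -2, -22,  26],
 [  5,   3,  33]]
Now row reduce the product.
R2 ← R2 − (3/2)·R1: [0, 47/2, -44]
R3 ← R3 + R1: [0, 15, -30]
R4 ← R4 − R1: [0, -19, 36]
R5 ← R5 + (5/2)·R1: [0, -9/2, 8]
R3 ← R3 − (30/47)·R2: [0, 0, -90/47]
R4 ← R4 + (38/47)·R2: [0, 0, 20/47]
R5 ← R5 + (9/47)·R2: [0, 0, -20/47]
R4 ← R4 + (2/9)·R3: [0, 0, 0]
R5 ← R5 − (2/9)·R3: [0, 0, 0]
3 nonzero rows, so rank(AB) = 3.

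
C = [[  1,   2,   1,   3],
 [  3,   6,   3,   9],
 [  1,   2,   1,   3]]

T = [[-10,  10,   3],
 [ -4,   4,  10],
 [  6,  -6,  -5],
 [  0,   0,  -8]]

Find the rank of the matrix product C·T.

1

First compute CT:
[[-12,  12,  -6],
 [-36,  36, -18],
 [-12,  12,  -6]]
Now row reduce the product.
R2 ← R2 − (3)·R1: [0, 0, 0]
R3 ← R3 − R1: [0, 0, 0]
1 nonzero row, so rank(CT) = 1.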